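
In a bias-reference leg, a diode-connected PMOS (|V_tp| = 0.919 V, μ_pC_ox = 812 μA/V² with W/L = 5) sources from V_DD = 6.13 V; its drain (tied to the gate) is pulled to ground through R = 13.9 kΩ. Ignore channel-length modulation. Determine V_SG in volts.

V_SG = 1.33 V

With gate tied to drain, V_SG = V_SD ≥ V_SG − |V_tp|, so the device is in saturation.
k_p = μ_pC_ox · (W/L) = 4.06 mA/V².
KCL at the drain: ½ k_p (V_SG − |V_tp|)² = (V_DD − V_SG)/R.
Let x = V_SG − 0.919. Then 28.2 x² + x − 5.211 = 0, giving x = 0.412 V (positive root), so V_SG = 1.33 V.
I_D = (V_DD − V_SG)/R = (6.13 − 1.33) / 13.9 = 0.345 mA.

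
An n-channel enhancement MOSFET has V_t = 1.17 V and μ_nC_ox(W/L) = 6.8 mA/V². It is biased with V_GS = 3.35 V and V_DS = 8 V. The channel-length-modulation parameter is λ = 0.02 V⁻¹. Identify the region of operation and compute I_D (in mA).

Saturation; I_D = 18.7 mA

V_ov = V_GS − V_t = 3.35 − 1.17 = 2.18 V.
Since V_DS = 8 V ≥ V_ov = 2.18 V, the device is in saturation.
I_D = ½ k_n V_ov² (1 + λ V_DS) = 0.5 × 6.8 × 2.18² × (1 + 0.02 × 8) = 18.7 mA.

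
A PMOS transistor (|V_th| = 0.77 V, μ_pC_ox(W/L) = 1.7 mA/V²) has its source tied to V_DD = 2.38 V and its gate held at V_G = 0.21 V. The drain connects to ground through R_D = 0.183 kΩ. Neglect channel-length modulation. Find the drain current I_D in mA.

I_D = 1.67 mA

V_SG = V_DD − V_G = 2.38 − 0.21 = 2.17 V, so V_ov = 2.17 − 0.77 = 1.4 V.
Assume saturation: I_D = ½ k_p V_ov² = 0.5 × 1.7 × 1.4² = 1.67 mA, giving V_SD = V_DD − I_D R_D = 2.38 − 1.67 × 0.183 = 2.08 V.
V_SD = 2.08 V ≥ V_ov = 1.4 V, confirming saturation.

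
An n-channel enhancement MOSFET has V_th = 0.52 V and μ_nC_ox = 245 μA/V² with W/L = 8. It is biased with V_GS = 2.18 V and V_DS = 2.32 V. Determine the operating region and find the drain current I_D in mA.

k_n = μ_nC_ox · (W/L) = 1.96 mA/V².
V_ov = V_GS − V_th = 2.18 − 0.52 = 1.66 V.
Since V_DS = 2.32 V ≥ V_ov = 1.66 V, the device is in saturation.
I_D = ½ k_n V_ov² = 0.5 × 1.96 × 1.66² = 2.7 mA.

Saturation; I_D = 2.70 mA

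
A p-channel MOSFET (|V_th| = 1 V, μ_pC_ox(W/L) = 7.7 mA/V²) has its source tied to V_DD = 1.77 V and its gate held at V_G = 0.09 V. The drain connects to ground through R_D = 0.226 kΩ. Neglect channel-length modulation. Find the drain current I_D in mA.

V_SG = V_DD − V_G = 1.77 − 0.09 = 1.68 V, so V_ov = 1.68 − 1 = 0.68 V.
Assume saturation: I_D = ½ k_p V_ov² = 0.5 × 7.7 × 0.68² = 1.78 mA, giving V_SD = V_DD − I_D R_D = 1.77 − 1.78 × 0.226 = 1.37 V.
V_SD = 1.37 V ≥ V_ov = 0.68 V, confirming saturation.

I_D = 1.78 mA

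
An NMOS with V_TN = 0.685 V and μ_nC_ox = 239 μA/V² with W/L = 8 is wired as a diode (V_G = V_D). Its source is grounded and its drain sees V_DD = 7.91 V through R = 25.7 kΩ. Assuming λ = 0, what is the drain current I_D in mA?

With gate tied to drain, V_GS = V_DS ≥ V_GS − V_TN, so the device is in saturation.
k_n = μ_nC_ox · (W/L) = 1.912 mA/V².
KCL at the drain: ½ k_n (V_GS − V_TN)² = (V_DD − V_GS)/R.
Let x = V_GS − 0.685. Then 24.6 x² + x − 7.225 = 0, giving x = 0.522 V (positive root), so V_GS = 1.21 V.
I_D = (V_DD − V_GS)/R = (7.91 − 1.21) / 25.7 = 0.261 mA.

I_D = 0.261 mA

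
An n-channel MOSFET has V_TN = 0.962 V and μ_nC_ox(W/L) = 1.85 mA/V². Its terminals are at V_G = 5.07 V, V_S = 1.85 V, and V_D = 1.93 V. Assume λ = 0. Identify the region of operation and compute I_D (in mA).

Triode; I_D = 0.328 mA

V_GS = V_G − V_S = 5.07 − 1.85 = 3.22 V; V_DS = V_D − V_S = 1.93 − 1.85 = 0.08 V.
V_ov = V_GS − V_TN = 3.22 − 0.962 = 2.26 V.
Since V_DS = 0.08 V < V_ov = 2.26 V, the device is in the triode region.
I_D = k_n [V_ov · V_DS − ½ V_DS²] = 1.85 × [2.26 × 0.08 − 0.5 × 0.08²] = 0.328 mA.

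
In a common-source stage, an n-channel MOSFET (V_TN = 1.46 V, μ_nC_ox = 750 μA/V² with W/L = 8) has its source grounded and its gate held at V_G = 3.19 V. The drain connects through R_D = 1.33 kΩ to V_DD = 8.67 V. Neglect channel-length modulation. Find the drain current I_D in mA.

V_GS = V_G = 3.19 V, so V_ov = 3.19 − 1.46 = 1.73 V.
k_n = μ_nC_ox · (W/L) = 6 mA/V².
Assume saturation: I_D = ½ k_n V_ov² = 0.5 × 6 × 1.73² = 8.98 mA, giving V_DS = V_DD − I_D R_D = 8.67 − 8.98 × 1.33 = -3.27 V.
But -3.27 V < V_ov = 1.73 V, so the device is actually in triode.
In triode I_D = k_n[V_ov V_DS − ½ V_DS²] and I_D = (V_DD − V_DS)/R_D. Equating: 3.99 V_DS² − 14.81 V_DS + 8.67 = 0, giving V_DS = 0.729 V (the root below V_ov).
I_D = (8.67 − 0.729) / 1.33 = 5.97 mA.

I_D = 5.97 mA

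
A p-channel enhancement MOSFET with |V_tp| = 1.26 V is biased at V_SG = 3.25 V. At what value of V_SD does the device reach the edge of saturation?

V_SD,sat = 1.99 V

The boundary between triode and saturation is V_SD = V_SG − |V_tp| = V_ov.
V_ov = 3.25 − 1.26 = 1.99 V.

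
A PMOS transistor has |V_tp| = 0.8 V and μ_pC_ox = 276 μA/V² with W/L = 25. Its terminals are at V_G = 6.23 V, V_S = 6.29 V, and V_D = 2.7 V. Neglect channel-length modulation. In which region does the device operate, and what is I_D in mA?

V_SG = V_S − V_G = 6.29 − 6.23 = 0.06 V; V_SD = V_S − V_D = 6.29 − 2.7 = 3.59 V.
V_SG = 0.06 V < |V_tp| = 0.8 V, so the transistor is in cutoff.

Cutoff; I_D = 0 mA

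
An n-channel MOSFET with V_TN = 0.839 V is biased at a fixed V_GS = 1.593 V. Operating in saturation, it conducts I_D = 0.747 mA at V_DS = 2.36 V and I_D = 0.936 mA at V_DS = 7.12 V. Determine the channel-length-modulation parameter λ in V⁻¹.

With V_GS fixed, I_D ∝ (1 + λ V_DS) in saturation, so I_D2/I_D1 = (1 + λ V_DS2)/(1 + λ V_DS1).
0.936/0.747 = 1.253 = (1 + 7.12 λ)/(1 + 2.36 λ).
Solving: λ (I_D1 V_DS2 − I_D2 V_DS1) = I_D2 − I_D1, so λ = (0.936 − 0.747) / (0.747 × 7.12 − 0.936 × 2.36) = 0.189 / 3.11 = 0.0608 V⁻¹.

λ = 0.0608 V⁻¹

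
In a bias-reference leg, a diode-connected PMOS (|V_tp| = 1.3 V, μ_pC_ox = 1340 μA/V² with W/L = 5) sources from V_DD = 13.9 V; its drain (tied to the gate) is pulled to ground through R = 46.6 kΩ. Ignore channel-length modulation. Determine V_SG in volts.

With gate tied to drain, V_SG = V_SD ≥ V_SG − |V_tp|, so the device is in saturation.
k_p = μ_pC_ox · (W/L) = 6.7 mA/V².
KCL at the drain: ½ k_p (V_SG − |V_tp|)² = (V_DD − V_SG)/R.
Let x = V_SG − 1.3. Then 156 x² + x − 12.6 = 0, giving x = 0.281 V (positive root), so V_SG = 1.58 V.
I_D = (V_DD − V_SG)/R = (13.9 − 1.58) / 46.6 = 0.264 mA.

V_SG = 1.58 V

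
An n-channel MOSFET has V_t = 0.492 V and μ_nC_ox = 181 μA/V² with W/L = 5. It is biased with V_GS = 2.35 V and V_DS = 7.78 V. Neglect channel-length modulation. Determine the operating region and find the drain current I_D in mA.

k_n = μ_nC_ox · (W/L) = 0.905 mA/V².
V_ov = V_GS − V_t = 2.35 − 0.492 = 1.86 V.
Since V_DS = 7.78 V ≥ V_ov = 1.86 V, the device is in saturation.
I_D = ½ k_n V_ov² = 0.5 × 0.905 × 1.86² = 1.56 mA.

Saturation; I_D = 1.56 mA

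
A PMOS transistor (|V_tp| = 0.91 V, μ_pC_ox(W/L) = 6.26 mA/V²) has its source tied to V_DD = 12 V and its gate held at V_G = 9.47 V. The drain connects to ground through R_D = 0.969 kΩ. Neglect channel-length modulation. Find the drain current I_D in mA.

I_D = 8.21 mA

V_SG = V_DD − V_G = 12 − 9.47 = 2.53 V, so V_ov = 2.53 − 0.91 = 1.62 V.
Assume saturation: I_D = ½ k_p V_ov² = 0.5 × 6.26 × 1.62² = 8.21 mA, giving V_SD = V_DD − I_D R_D = 12 − 8.21 × 0.969 = 4.04 V.
V_SD = 4.04 V ≥ V_ov = 1.62 V, confirming saturation.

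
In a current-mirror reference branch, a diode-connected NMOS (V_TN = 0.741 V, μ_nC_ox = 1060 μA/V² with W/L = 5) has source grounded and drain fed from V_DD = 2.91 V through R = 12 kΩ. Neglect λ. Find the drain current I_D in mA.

With gate tied to drain, V_GS = V_DS ≥ V_GS − V_TN, so the device is in saturation.
k_n = μ_nC_ox · (W/L) = 5.3 mA/V².
KCL at the drain: ½ k_n (V_GS − V_TN)² = (V_DD − V_GS)/R.
Let x = V_GS − 0.741. Then 31.8 x² + x − 2.169 = 0, giving x = 0.246 V (positive root), so V_GS = 0.987 V.
I_D = (V_DD − V_GS)/R = (2.91 − 0.987) / 12 = 0.16 mA.

I_D = 0.160 mA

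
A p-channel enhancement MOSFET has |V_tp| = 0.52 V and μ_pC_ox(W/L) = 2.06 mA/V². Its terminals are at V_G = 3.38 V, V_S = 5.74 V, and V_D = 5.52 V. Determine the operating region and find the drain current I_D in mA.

V_SG = V_S − V_G = 5.74 − 3.38 = 2.36 V; V_SD = V_S − V_D = 5.74 − 5.52 = 0.22 V.
V_ov = V_SG − |V_tp| = 2.36 − 0.52 = 1.84 V.
Since V_SD = 0.22 V < V_ov = 1.84 V, the device is in the triode region.
I_D = k_p [V_ov · V_SD − ½ V_SD²] = 2.06 × [1.84 × 0.22 − 0.5 × 0.22²] = 0.784 mA.

Triode; I_D = 0.784 mA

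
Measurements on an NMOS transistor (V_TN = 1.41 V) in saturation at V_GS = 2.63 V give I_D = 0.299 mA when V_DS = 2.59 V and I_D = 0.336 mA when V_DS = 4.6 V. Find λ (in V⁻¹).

λ = 0.0732 V⁻¹

With V_GS fixed, I_D ∝ (1 + λ V_DS) in saturation, so I_D2/I_D1 = (1 + λ V_DS2)/(1 + λ V_DS1).
0.336/0.299 = 1.124 = (1 + 4.6 λ)/(1 + 2.59 λ).
Solving: λ (I_D1 V_DS2 − I_D2 V_DS1) = I_D2 − I_D1, so λ = (0.336 − 0.299) / (0.299 × 4.6 − 0.336 × 2.59) = 0.037 / 0.505 = 0.0732 V⁻¹.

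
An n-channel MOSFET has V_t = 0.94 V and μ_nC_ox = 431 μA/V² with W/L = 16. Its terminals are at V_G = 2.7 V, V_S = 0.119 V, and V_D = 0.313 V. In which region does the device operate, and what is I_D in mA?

V_GS = V_G − V_S = 2.7 − 0.119 = 2.58 V; V_DS = V_D − V_S = 0.313 − 0.119 = 0.194 V.
k_n = μ_nC_ox · (W/L) = 6.896 mA/V².
V_ov = V_GS − V_t = 2.58 − 0.94 = 1.64 V.
Since V_DS = 0.194 V < V_ov = 1.64 V, the device is in the triode region.
I_D = k_n [V_ov · V_DS − ½ V_DS²] = 6.896 × [1.64 × 0.194 − 0.5 × 0.194²] = 2.07 mA.

Triode; I_D = 2.07 mA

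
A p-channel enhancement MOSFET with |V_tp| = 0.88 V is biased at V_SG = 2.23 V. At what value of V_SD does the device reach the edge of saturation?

The boundary between triode and saturation is V_SD = V_SG − |V_tp| = V_ov.
V_ov = 2.23 − 0.88 = 1.35 V.

V_SD,sat = 1.35 V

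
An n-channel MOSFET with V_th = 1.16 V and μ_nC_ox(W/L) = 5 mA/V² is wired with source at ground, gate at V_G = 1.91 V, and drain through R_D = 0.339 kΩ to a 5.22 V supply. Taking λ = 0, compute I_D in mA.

I_D = 1.41 mA

V_GS = V_G = 1.91 V, so V_ov = 1.91 − 1.16 = 0.75 V.
Assume saturation: I_D = ½ k_n V_ov² = 0.5 × 5 × 0.75² = 1.41 mA, giving V_DS = V_DD − I_D R_D = 5.22 − 1.41 × 0.339 = 4.74 V.
V_DS = 4.74 V ≥ V_ov = 0.75 V, confirming saturation.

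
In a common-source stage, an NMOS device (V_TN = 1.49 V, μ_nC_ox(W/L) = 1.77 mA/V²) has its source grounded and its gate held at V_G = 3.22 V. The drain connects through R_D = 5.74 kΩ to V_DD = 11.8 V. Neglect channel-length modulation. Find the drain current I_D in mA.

V_GS = V_G = 3.22 V, so V_ov = 3.22 − 1.49 = 1.73 V.
Assume saturation: I_D = ½ k_n V_ov² = 0.5 × 1.77 × 1.73² = 2.65 mA, giving V_DS = V_DD − I_D R_D = 11.8 − 2.65 × 5.74 = -3.4 V.
But -3.4 V < V_ov = 1.73 V, so the device is actually in triode.
In triode I_D = k_n[V_ov V_DS − ½ V_DS²] and I_D = (V_DD − V_DS)/R_D. Equating: 5.08 V_DS² − 18.58 V_DS + 11.8 = 0, giving V_DS = 0.818 V (the root below V_ov).
I_D = (11.8 − 0.818) / 5.74 = 1.91 mA.

I_D = 1.91 mA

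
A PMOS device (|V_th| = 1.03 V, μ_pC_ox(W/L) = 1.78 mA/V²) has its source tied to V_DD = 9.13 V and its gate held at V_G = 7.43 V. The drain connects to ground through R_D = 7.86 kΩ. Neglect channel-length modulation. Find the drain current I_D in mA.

V_SG = V_DD − V_G = 9.13 − 7.43 = 1.7 V, so V_ov = 1.7 − 1.03 = 0.67 V.
Assume saturation: I_D = ½ k_p V_ov² = 0.5 × 1.78 × 0.67² = 0.4 mA, giving V_SD = V_DD − I_D R_D = 9.13 − 0.4 × 7.86 = 5.99 V.
V_SD = 5.99 V ≥ V_ov = 0.67 V, confirming saturation.

I_D = 0.400 mA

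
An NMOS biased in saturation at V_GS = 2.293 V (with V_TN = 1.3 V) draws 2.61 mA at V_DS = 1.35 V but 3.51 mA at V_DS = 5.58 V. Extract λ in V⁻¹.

λ = 0.0916 V⁻¹

With V_GS fixed, I_D ∝ (1 + λ V_DS) in saturation, so I_D2/I_D1 = (1 + λ V_DS2)/(1 + λ V_DS1).
3.51/2.61 = 1.345 = (1 + 5.58 λ)/(1 + 1.35 λ).
Solving: λ (I_D1 V_DS2 − I_D2 V_DS1) = I_D2 − I_D1, so λ = (3.51 − 2.61) / (2.61 × 5.58 − 3.51 × 1.35) = 0.9 / 9.83 = 0.0916 V⁻¹.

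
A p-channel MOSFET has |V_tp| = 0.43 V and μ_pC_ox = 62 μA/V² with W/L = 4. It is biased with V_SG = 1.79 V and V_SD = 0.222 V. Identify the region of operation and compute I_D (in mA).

Triode; I_D = 0.0688 mA

k_p = μ_pC_ox · (W/L) = 0.248 mA/V².
V_ov = V_SG − |V_tp| = 1.79 − 0.43 = 1.36 V.
Since V_SD = 0.222 V < V_ov = 1.36 V, the device is in the triode region.
I_D = k_p [V_ov · V_SD − ½ V_SD²] = 0.248 × [1.36 × 0.222 − 0.5 × 0.222²] = 0.0688 mA.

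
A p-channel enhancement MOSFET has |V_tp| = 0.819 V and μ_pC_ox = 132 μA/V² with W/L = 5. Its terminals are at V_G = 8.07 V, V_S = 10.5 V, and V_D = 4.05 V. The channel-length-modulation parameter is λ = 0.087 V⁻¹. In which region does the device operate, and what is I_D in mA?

Saturation; I_D = 1.34 mA

V_SG = V_S − V_G = 10.5 − 8.07 = 2.43 V; V_SD = V_S − V_D = 10.5 − 4.05 = 6.45 V.
k_p = μ_pC_ox · (W/L) = 0.66 mA/V².
V_ov = V_SG − |V_tp| = 2.43 − 0.819 = 1.61 V.
Since V_SD = 6.45 V ≥ V_ov = 1.61 V, the device is in saturation.
I_D = ½ k_p V_ov² (1 + λ V_SD) = 0.5 × 0.66 × 1.61² × (1 + 0.087 × 6.45) = 1.34 mA.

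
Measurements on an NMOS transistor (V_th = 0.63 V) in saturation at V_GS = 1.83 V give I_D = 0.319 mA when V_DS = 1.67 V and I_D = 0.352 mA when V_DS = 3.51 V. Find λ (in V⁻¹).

λ = 0.0620 V⁻¹

With V_GS fixed, I_D ∝ (1 + λ V_DS) in saturation, so I_D2/I_D1 = (1 + λ V_DS2)/(1 + λ V_DS1).
0.352/0.319 = 1.103 = (1 + 3.51 λ)/(1 + 1.67 λ).
Solving: λ (I_D1 V_DS2 − I_D2 V_DS1) = I_D2 − I_D1, so λ = (0.352 − 0.319) / (0.319 × 3.51 − 0.352 × 1.67) = 0.033 / 0.532 = 0.062 V⁻¹.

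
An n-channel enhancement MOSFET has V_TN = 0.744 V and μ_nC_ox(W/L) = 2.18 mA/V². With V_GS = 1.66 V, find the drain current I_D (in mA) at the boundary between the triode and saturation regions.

I_D = 0.915 mA

At the boundary V_DS = V_ov = V_GS − V_TN = 1.66 − 0.744 = 0.916 V.
I_D = ½ k_n V_ov² = 0.5 × 2.18 × 0.916² = 0.915 mA.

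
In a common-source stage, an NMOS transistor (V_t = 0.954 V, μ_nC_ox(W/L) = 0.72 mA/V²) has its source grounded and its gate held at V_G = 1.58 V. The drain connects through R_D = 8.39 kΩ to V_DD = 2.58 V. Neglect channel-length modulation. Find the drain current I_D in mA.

V_GS = V_G = 1.58 V, so V_ov = 1.58 − 0.954 = 0.626 V.
Assume saturation: I_D = ½ k_n V_ov² = 0.5 × 0.72 × 0.626² = 0.141 mA, giving V_DS = V_DD − I_D R_D = 2.58 − 0.141 × 8.39 = 1.4 V.
V_DS = 1.4 V ≥ V_ov = 0.626 V, confirming saturation.

I_D = 0.141 mA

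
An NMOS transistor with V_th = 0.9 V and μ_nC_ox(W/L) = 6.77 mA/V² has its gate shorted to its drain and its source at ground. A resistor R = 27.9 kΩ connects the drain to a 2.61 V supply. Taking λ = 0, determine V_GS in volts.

With gate tied to drain, V_GS = V_DS ≥ V_GS − V_th, so the device is in saturation.
KCL at the drain: ½ k_n (V_GS − V_th)² = (V_DD − V_GS)/R.
Let x = V_GS − 0.9. Then 94.4 x² + x − 1.71 = 0, giving x = 0.129 V (positive root), so V_GS = 1.03 V.
I_D = (V_DD − V_GS)/R = (2.61 − 1.03) / 27.9 = 0.0567 mA.

V_GS = 1.03 V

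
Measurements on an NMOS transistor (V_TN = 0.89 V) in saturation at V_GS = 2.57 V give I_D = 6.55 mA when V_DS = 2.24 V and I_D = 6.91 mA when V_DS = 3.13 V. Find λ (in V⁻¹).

λ = 0.0717 V⁻¹

With V_GS fixed, I_D ∝ (1 + λ V_DS) in saturation, so I_D2/I_D1 = (1 + λ V_DS2)/(1 + λ V_DS1).
6.91/6.55 = 1.055 = (1 + 3.13 λ)/(1 + 2.24 λ).
Solving: λ (I_D1 V_DS2 − I_D2 V_DS1) = I_D2 − I_D1, so λ = (6.91 − 6.55) / (6.55 × 3.13 − 6.91 × 2.24) = 0.36 / 5.02 = 0.0717 V⁻¹.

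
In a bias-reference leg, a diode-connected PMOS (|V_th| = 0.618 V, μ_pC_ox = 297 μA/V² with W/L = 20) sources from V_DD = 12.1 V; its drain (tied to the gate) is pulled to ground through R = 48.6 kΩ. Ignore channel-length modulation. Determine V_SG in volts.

V_SG = 0.897 V

With gate tied to drain, V_SG = V_SD ≥ V_SG − |V_th|, so the device is in saturation.
k_p = μ_pC_ox · (W/L) = 5.94 mA/V².
KCL at the drain: ½ k_p (V_SG − |V_th|)² = (V_DD − V_SG)/R.
Let x = V_SG − 0.618. Then 144 x² + x − 11.48 = 0, giving x = 0.279 V (positive root), so V_SG = 0.897 V.
I_D = (V_DD − V_SG)/R = (12.1 − 0.897) / 48.6 = 0.231 mA.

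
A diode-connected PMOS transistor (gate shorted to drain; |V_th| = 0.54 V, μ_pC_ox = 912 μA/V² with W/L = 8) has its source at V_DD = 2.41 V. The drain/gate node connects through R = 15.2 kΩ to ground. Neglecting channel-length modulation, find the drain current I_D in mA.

I_D = 0.112 mA

With gate tied to drain, V_SG = V_SD ≥ V_SG − |V_th|, so the device is in saturation.
k_p = μ_pC_ox · (W/L) = 7.296 mA/V².
KCL at the drain: ½ k_p (V_SG − |V_th|)² = (V_DD − V_SG)/R.
Let x = V_SG − 0.54. Then 55.4 x² + x − 1.87 = 0, giving x = 0.175 V (positive root), so V_SG = 0.715 V.
I_D = (V_DD − V_SG)/R = (2.41 − 0.715) / 15.2 = 0.112 mA.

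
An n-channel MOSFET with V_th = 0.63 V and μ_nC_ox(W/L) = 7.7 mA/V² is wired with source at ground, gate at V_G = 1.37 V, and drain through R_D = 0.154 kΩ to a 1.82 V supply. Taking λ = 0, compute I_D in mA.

I_D = 2.11 mA

V_GS = V_G = 1.37 V, so V_ov = 1.37 − 0.63 = 0.74 V.
Assume saturation: I_D = ½ k_n V_ov² = 0.5 × 7.7 × 0.74² = 2.11 mA, giving V_DS = V_DD − I_D R_D = 1.82 − 2.11 × 0.154 = 1.5 V.
V_DS = 1.5 V ≥ V_ov = 0.74 V, confirming saturation.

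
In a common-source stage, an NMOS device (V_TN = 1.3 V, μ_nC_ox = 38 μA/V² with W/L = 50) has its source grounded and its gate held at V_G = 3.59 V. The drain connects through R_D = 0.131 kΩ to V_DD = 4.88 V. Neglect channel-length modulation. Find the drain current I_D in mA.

V_GS = V_G = 3.59 V, so V_ov = 3.59 − 1.3 = 2.29 V.
k_n = μ_nC_ox · (W/L) = 1.9 mA/V².
Assume saturation: I_D = ½ k_n V_ov² = 0.5 × 1.9 × 2.29² = 4.98 mA, giving V_DS = V_DD − I_D R_D = 4.88 − 4.98 × 0.131 = 4.23 V.
V_DS = 4.23 V ≥ V_ov = 2.29 V, confirming saturation.

I_D = 4.98 mA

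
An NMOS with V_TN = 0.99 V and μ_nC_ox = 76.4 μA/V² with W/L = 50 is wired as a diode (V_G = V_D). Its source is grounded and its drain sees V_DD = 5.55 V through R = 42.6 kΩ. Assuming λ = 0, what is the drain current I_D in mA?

With gate tied to drain, V_GS = V_DS ≥ V_GS − V_TN, so the device is in saturation.
k_n = μ_nC_ox · (W/L) = 3.82 mA/V².
KCL at the drain: ½ k_n (V_GS − V_TN)² = (V_DD − V_GS)/R.
Let x = V_GS − 0.99. Then 81.4 x² + x − 4.56 = 0, giving x = 0.231 V (positive root), so V_GS = 1.22 V.
I_D = (V_DD − V_GS)/R = (5.55 − 1.22) / 42.6 = 0.102 mA.

I_D = 0.102 mA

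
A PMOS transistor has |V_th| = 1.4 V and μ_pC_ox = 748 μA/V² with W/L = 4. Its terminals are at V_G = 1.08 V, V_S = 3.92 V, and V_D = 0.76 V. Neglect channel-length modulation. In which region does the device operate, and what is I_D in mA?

Saturation; I_D = 3.10 mA

V_SG = V_S − V_G = 3.92 − 1.08 = 2.84 V; V_SD = V_S − V_D = 3.92 − 0.76 = 3.16 V.
k_p = μ_pC_ox · (W/L) = 2.992 mA/V².
V_ov = V_SG − |V_th| = 2.84 − 1.4 = 1.44 V.
Since V_SD = 3.16 V ≥ V_ov = 1.44 V, the device is in saturation.
I_D = ½ k_p V_ov² = 0.5 × 2.992 × 1.44² = 3.1 mA.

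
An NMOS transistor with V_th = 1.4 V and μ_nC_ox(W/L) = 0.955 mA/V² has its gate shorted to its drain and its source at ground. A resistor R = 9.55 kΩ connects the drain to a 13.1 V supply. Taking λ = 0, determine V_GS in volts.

With gate tied to drain, V_GS = V_DS ≥ V_GS − V_th, so the device is in saturation.
KCL at the drain: ½ k_n (V_GS − V_th)² = (V_DD − V_GS)/R.
Let x = V_GS − 1.4. Then 4.56 x² + x − 11.7 = 0, giving x = 1.5 V (positive root), so V_GS = 2.9 V.
I_D = (V_DD − V_GS)/R = (13.1 − 2.9) / 9.55 = 1.07 mA.

V_GS = 2.90 V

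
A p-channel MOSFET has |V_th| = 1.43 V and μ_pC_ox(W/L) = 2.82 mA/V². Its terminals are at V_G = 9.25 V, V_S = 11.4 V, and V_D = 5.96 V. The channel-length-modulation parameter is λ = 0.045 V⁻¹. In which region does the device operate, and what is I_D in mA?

V_SG = V_S − V_G = 11.4 − 9.25 = 2.15 V; V_SD = V_S − V_D = 11.4 − 5.96 = 5.44 V.
V_ov = V_SG − |V_th| = 2.15 − 1.43 = 0.72 V.
Since V_SD = 5.44 V ≥ V_ov = 0.72 V, the device is in saturation.
I_D = ½ k_p V_ov² (1 + λ V_SD) = 0.5 × 2.82 × 0.72² × (1 + 0.045 × 5.44) = 0.91 mA.

Saturation; I_D = 0.910 mA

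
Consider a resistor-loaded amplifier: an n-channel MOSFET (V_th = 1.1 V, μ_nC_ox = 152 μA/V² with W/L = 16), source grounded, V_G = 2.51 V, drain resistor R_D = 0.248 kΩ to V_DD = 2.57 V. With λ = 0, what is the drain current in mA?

V_GS = V_G = 2.51 V, so V_ov = 2.51 − 1.1 = 1.41 V.
k_n = μ_nC_ox · (W/L) = 2.432 mA/V².
Assume saturation: I_D = ½ k_n V_ov² = 0.5 × 2.432 × 1.41² = 2.42 mA, giving V_DS = V_DD − I_D R_D = 2.57 − 2.42 × 0.248 = 1.97 V.
V_DS = 1.97 V ≥ V_ov = 1.41 V, confirming saturation.

I_D = 2.42 mA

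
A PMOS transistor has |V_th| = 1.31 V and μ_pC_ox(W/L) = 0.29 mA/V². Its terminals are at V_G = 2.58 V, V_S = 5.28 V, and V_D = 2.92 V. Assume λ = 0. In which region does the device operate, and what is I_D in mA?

V_SG = V_S − V_G = 5.28 − 2.58 = 2.7 V; V_SD = V_S − V_D = 5.28 − 2.92 = 2.36 V.
V_ov = V_SG − |V_th| = 2.7 − 1.31 = 1.39 V.
Since V_SD = 2.36 V ≥ V_ov = 1.39 V, the device is in saturation.
I_D = ½ k_p V_ov² = 0.5 × 0.29 × 1.39² = 0.28 mA.

Saturation; I_D = 0.280 mA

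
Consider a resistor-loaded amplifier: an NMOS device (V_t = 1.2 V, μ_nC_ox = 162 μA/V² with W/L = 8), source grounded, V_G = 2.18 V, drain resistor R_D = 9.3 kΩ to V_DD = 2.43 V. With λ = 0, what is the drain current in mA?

V_GS = V_G = 2.18 V, so V_ov = 2.18 − 1.2 = 0.98 V.
k_n = μ_nC_ox · (W/L) = 1.296 mA/V².
Assume saturation: I_D = ½ k_n V_ov² = 0.5 × 1.296 × 0.98² = 0.622 mA, giving V_DS = V_DD − I_D R_D = 2.43 − 0.622 × 9.3 = -3.36 V.
But -3.36 V < V_ov = 0.98 V, so the device is actually in triode.
In triode I_D = k_n[V_ov V_DS − ½ V_DS²] and I_D = (V_DD − V_DS)/R_D. Equating: 6.03 V_DS² − 12.81 V_DS + 2.43 = 0, giving V_DS = 0.211 V (the root below V_ov).
I_D = (2.43 − 0.211) / 9.3 = 0.239 mA.

I_D = 0.239 mA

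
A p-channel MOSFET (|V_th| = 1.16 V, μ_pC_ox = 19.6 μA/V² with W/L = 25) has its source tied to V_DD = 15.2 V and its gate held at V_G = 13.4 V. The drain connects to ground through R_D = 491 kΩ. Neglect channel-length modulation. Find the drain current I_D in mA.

V_SG = V_DD − V_G = 15.2 − 13.4 = 1.8 V, so V_ov = 1.8 − 1.16 = 0.64 V.
k_p = μ_pC_ox · (W/L) = 0.49 mA/V².
Assume saturation: I_D = ½ k_p V_ov² = 0.5 × 0.49 × 0.64² = 0.1 mA, giving V_SD = V_DD − I_D R_D = 15.2 − 0.1 × 491 = -34.1 V.
But -34.1 V < V_ov = 0.64 V, so the device is actually in triode.
In triode I_D = k_p[V_ov V_SD − ½ V_SD²] and I_D = (V_DD − V_SD)/R_D. Equating: 120 V_SD² − 155 V_SD + 15.2 = 0, giving V_SD = 0.107 V (the root below V_ov).
I_D = (15.2 − 0.107) / 491 = 0.0307 mA.

I_D = 0.0307 mA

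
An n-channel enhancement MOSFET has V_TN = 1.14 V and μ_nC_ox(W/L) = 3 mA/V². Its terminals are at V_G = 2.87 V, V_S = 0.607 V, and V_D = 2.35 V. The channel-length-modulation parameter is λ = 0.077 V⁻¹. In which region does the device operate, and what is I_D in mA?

Saturation; I_D = 2.15 mA

V_GS = V_G − V_S = 2.87 − 0.607 = 2.26 V; V_DS = V_D − V_S = 2.35 − 0.607 = 1.74 V.
V_ov = V_GS − V_TN = 2.26 − 1.14 = 1.12 V.
Since V_DS = 1.74 V ≥ V_ov = 1.12 V, the device is in saturation.
I_D = ½ k_n V_ov² (1 + λ V_DS) = 0.5 × 3 × 1.12² × (1 + 0.077 × 1.74) = 2.15 mA.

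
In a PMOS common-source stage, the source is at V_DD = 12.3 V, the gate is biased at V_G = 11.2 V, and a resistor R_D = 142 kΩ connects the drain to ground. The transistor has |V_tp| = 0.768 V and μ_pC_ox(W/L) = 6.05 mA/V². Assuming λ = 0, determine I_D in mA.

V_SG = V_DD − V_G = 12.3 − 11.2 = 1.1 V, so V_ov = 1.1 − 0.768 = 0.332 V.
Assume saturation: I_D = ½ k_p V_ov² = 0.5 × 6.05 × 0.332² = 0.333 mA, giving V_SD = V_DD − I_D R_D = 12.3 − 0.333 × 142 = -35 V.
But -35 V < V_ov = 0.332 V, so the device is actually in triode.
In triode I_D = k_p[V_ov V_SD − ½ V_SD²] and I_D = (V_DD − V_SD)/R_D. Equating: 430 V_SD² − 286.2 V_SD + 12.3 = 0, giving V_SD = 0.0462 V (the root below V_ov).
I_D = (12.3 − 0.0462) / 142 = 0.0863 mA.

I_D = 0.0863 mA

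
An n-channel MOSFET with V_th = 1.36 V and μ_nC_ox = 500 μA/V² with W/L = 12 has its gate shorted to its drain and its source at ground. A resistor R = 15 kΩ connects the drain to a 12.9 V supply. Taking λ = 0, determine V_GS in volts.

With gate tied to drain, V_GS = V_DS ≥ V_GS − V_th, so the device is in saturation.
k_n = μ_nC_ox · (W/L) = 6 mA/V².
KCL at the drain: ½ k_n (V_GS − V_th)² = (V_DD − V_GS)/R.
Let x = V_GS − 1.36. Then 45 x² + x − 11.54 = 0, giving x = 0.495 V (positive root), so V_GS = 1.86 V.
I_D = (V_DD − V_GS)/R = (12.9 − 1.86) / 15 = 0.736 mA.

V_GS = 1.86 V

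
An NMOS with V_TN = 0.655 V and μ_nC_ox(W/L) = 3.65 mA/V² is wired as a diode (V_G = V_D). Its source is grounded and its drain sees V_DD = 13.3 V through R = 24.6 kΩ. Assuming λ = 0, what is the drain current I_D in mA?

With gate tied to drain, V_GS = V_DS ≥ V_GS − V_TN, so the device is in saturation.
KCL at the drain: ½ k_n (V_GS − V_TN)² = (V_DD − V_GS)/R.
Let x = V_GS − 0.655. Then 44.9 x² + x − 12.65 = 0, giving x = 0.52 V (positive root), so V_GS = 1.17 V.
I_D = (V_DD − V_GS)/R = (13.3 − 1.17) / 24.6 = 0.493 mA.

I_D = 0.493 mA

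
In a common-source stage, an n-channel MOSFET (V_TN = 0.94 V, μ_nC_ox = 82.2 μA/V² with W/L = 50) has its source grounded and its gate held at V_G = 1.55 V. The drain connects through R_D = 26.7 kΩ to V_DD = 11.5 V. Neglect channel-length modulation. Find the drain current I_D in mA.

I_D = 0.423 mA

V_GS = V_G = 1.55 V, so V_ov = 1.55 − 0.94 = 0.61 V.
k_n = μ_nC_ox · (W/L) = 4.11 mA/V².
Assume saturation: I_D = ½ k_n V_ov² = 0.5 × 4.11 × 0.61² = 0.765 mA, giving V_DS = V_DD − I_D R_D = 11.5 − 0.765 × 26.7 = -8.92 V.
But -8.92 V < V_ov = 0.61 V, so the device is actually in triode.
In triode I_D = k_n[V_ov V_DS − ½ V_DS²] and I_D = (V_DD − V_DS)/R_D. Equating: 54.9 V_DS² − 67.94 V_DS + 11.5 = 0, giving V_DS = 0.202 V (the root below V_ov).
I_D = (11.5 − 0.202) / 26.7 = 0.423 mA.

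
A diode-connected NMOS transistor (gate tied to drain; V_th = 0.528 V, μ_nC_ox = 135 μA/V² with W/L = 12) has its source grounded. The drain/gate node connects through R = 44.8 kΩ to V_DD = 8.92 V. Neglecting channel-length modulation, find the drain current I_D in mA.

I_D = 0.177 mA

With gate tied to drain, V_GS = V_DS ≥ V_GS − V_th, so the device is in saturation.
k_n = μ_nC_ox · (W/L) = 1.62 mA/V².
KCL at the drain: ½ k_n (V_GS − V_th)² = (V_DD − V_GS)/R.
Let x = V_GS − 0.528. Then 36.3 x² + x − 8.392 = 0, giving x = 0.467 V (positive root), so V_GS = 0.995 V.
I_D = (V_DD − V_GS)/R = (8.92 − 0.995) / 44.8 = 0.177 mA.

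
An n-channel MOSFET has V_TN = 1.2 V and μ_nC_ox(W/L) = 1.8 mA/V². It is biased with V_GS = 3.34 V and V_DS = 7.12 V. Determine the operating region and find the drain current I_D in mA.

V_ov = V_GS − V_TN = 3.34 − 1.2 = 2.14 V.
Since V_DS = 7.12 V ≥ V_ov = 2.14 V, the device is in saturation.
I_D = ½ k_n V_ov² = 0.5 × 1.8 × 2.14² = 4.12 mA.

Saturation; I_D = 4.12 mA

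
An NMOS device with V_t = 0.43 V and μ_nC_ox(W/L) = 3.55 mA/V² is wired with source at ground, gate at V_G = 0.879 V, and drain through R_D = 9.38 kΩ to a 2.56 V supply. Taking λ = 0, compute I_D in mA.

I_D = 0.251 mA

V_GS = V_G = 0.879 V, so V_ov = 0.879 − 0.43 = 0.449 V.
Assume saturation: I_D = ½ k_n V_ov² = 0.5 × 3.55 × 0.449² = 0.358 mA, giving V_DS = V_DD − I_D R_D = 2.56 − 0.358 × 9.38 = -0.797 V.
But -0.797 V < V_ov = 0.449 V, so the device is actually in triode.
In triode I_D = k_n[V_ov V_DS − ½ V_DS²] and I_D = (V_DD − V_DS)/R_D. Equating: 16.6 V_DS² − 15.95 V_DS + 2.56 = 0, giving V_DS = 0.204 V (the root below V_ov).
I_D = (2.56 − 0.204) / 9.38 = 0.251 mA.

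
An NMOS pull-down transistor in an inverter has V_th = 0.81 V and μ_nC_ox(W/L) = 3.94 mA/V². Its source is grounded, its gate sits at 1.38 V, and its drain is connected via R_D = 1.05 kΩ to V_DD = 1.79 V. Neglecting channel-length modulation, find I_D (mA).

V_GS = V_G = 1.38 V, so V_ov = 1.38 − 0.81 = 0.57 V.
Assume saturation: I_D = ½ k_n V_ov² = 0.5 × 3.94 × 0.57² = 0.64 mA, giving V_DS = V_DD − I_D R_D = 1.79 − 0.64 × 1.05 = 1.12 V.
V_DS = 1.12 V ≥ V_ov = 0.57 V, confirming saturation.

I_D = 0.640 mA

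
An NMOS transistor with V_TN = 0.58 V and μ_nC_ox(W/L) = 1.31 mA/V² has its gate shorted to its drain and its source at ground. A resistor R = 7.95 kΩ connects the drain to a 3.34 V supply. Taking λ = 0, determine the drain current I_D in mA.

I_D = 0.267 mA

With gate tied to drain, V_GS = V_DS ≥ V_GS − V_TN, so the device is in saturation.
KCL at the drain: ½ k_n (V_GS − V_TN)² = (V_DD − V_GS)/R.
Let x = V_GS − 0.58. Then 5.21 x² + x − 2.76 = 0, giving x = 0.638 V (positive root), so V_GS = 1.22 V.
I_D = (V_DD − V_GS)/R = (3.34 − 1.22) / 7.95 = 0.267 mA.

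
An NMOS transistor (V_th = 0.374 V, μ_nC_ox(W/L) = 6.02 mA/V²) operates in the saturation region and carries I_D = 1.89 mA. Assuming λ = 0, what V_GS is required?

V_GS = 1.17 V

In saturation I_D = ½ k_n (V_GS − V_th)², so V_GS − V_th = √(2 I_D / k_n) = √(2 × 1.89 / 6.02) = 0.792 V.
V_GS = 0.374 + 0.792 = 1.17 V.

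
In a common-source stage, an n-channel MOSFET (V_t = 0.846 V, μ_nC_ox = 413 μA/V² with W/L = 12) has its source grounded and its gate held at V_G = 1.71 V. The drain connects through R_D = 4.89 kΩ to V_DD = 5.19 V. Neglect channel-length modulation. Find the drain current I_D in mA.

V_GS = V_G = 1.71 V, so V_ov = 1.71 − 0.846 = 0.864 V.
k_n = μ_nC_ox · (W/L) = 4.956 mA/V².
Assume saturation: I_D = ½ k_n V_ov² = 0.5 × 4.956 × 0.864² = 1.85 mA, giving V_DS = V_DD − I_D R_D = 5.19 − 1.85 × 4.89 = -3.86 V.
But -3.86 V < V_ov = 0.864 V, so the device is actually in triode.
In triode I_D = k_n[V_ov V_DS − ½ V_DS²] and I_D = (V_DD − V_DS)/R_D. Equating: 12.1 V_DS² − 21.94 V_DS + 5.19 = 0, giving V_DS = 0.28 V (the root below V_ov).
I_D = (5.19 − 0.28) / 4.89 = 1 mA.

I_D = 1.00 mA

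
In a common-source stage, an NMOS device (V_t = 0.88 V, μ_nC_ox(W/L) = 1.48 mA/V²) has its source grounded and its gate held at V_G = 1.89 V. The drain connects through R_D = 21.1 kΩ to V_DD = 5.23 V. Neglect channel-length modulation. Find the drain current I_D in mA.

I_D = 0.240 mA

V_GS = V_G = 1.89 V, so V_ov = 1.89 − 0.88 = 1.01 V.
Assume saturation: I_D = ½ k_n V_ov² = 0.5 × 1.48 × 1.01² = 0.755 mA, giving V_DS = V_DD − I_D R_D = 5.23 − 0.755 × 21.1 = -10.7 V.
But -10.7 V < V_ov = 1.01 V, so the device is actually in triode.
In triode I_D = k_n[V_ov V_DS − ½ V_DS²] and I_D = (V_DD − V_DS)/R_D. Equating: 15.6 V_DS² − 32.54 V_DS + 5.23 = 0, giving V_DS = 0.176 V (the root below V_ov).
I_D = (5.23 − 0.176) / 21.1 = 0.24 mA.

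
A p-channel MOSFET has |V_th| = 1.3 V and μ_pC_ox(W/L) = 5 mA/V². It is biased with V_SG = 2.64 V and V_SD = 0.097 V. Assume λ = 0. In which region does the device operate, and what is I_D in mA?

Triode; I_D = 0.626 mA

V_ov = V_SG − |V_th| = 2.64 − 1.3 = 1.34 V.
Since V_SD = 0.097 V < V_ov = 1.34 V, the device is in the triode region.
I_D = k_p [V_ov · V_SD − ½ V_SD²] = 5 × [1.34 × 0.097 − 0.5 × 0.097²] = 0.626 mA.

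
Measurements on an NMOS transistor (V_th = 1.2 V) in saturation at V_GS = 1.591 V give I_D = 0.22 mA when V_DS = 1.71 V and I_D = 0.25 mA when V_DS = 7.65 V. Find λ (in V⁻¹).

With V_GS fixed, I_D ∝ (1 + λ V_DS) in saturation, so I_D2/I_D1 = (1 + λ V_DS2)/(1 + λ V_DS1).
0.25/0.22 = 1.136 = (1 + 7.65 λ)/(1 + 1.71 λ).
Solving: λ (I_D1 V_DS2 − I_D2 V_DS1) = I_D2 − I_D1, so λ = (0.25 − 0.22) / (0.22 × 7.65 − 0.25 × 1.71) = 0.03 / 1.26 = 0.0239 V⁻¹.

λ = 0.0239 V⁻¹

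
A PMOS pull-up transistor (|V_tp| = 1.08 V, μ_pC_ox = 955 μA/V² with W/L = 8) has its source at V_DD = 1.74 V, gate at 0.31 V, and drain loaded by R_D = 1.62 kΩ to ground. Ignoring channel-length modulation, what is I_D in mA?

V_SG = V_DD − V_G = 1.74 − 0.31 = 1.43 V, so V_ov = 1.43 − 1.08 = 0.35 V.
k_p = μ_pC_ox · (W/L) = 7.64 mA/V².
Assume saturation: I_D = ½ k_p V_ov² = 0.5 × 7.64 × 0.35² = 0.468 mA, giving V_SD = V_DD − I_D R_D = 1.74 − 0.468 × 1.62 = 0.982 V.
V_SD = 0.982 V ≥ V_ov = 0.35 V, confirming saturation.

I_D = 0.468 mA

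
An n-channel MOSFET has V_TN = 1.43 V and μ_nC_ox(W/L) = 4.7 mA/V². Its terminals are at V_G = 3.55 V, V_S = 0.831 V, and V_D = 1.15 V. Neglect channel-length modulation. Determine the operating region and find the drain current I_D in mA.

V_GS = V_G − V_S = 3.55 − 0.831 = 2.72 V; V_DS = V_D − V_S = 1.15 − 0.831 = 0.319 V.
V_ov = V_GS − V_TN = 2.72 − 1.43 = 1.29 V.
Since V_DS = 0.319 V < V_ov = 1.29 V, the device is in the triode region.
I_D = k_n [V_ov · V_DS − ½ V_DS²] = 4.7 × [1.29 × 0.319 − 0.5 × 0.319²] = 1.69 mA.

Triode; I_D = 1.69 mA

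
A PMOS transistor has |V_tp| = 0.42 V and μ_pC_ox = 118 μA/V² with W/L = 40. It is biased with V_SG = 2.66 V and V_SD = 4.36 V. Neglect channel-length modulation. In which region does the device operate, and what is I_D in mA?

k_p = μ_pC_ox · (W/L) = 4.72 mA/V².
V_ov = V_SG − |V_tp| = 2.66 − 0.42 = 2.24 V.
Since V_SD = 4.36 V ≥ V_ov = 2.24 V, the device is in saturation.
I_D = ½ k_p V_ov² = 0.5 × 4.72 × 2.24² = 11.8 mA.

Saturation; I_D = 11.8 mA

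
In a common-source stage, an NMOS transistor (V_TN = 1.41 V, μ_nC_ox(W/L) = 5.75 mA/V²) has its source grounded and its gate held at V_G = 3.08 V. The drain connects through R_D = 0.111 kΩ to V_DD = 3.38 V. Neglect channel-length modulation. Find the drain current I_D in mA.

I_D = 8.02 mA

V_GS = V_G = 3.08 V, so V_ov = 3.08 − 1.41 = 1.67 V.
Assume saturation: I_D = ½ k_n V_ov² = 0.5 × 5.75 × 1.67² = 8.02 mA, giving V_DS = V_DD − I_D R_D = 3.38 − 8.02 × 0.111 = 2.49 V.
V_DS = 2.49 V ≥ V_ov = 1.67 V, confirming saturation.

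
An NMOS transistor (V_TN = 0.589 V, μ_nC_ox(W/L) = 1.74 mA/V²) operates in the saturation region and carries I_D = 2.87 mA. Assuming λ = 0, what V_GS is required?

V_GS = 2.41 V

In saturation I_D = ½ k_n (V_GS − V_TN)², so V_GS − V_TN = √(2 I_D / k_n) = √(2 × 2.87 / 1.74) = 1.82 V.
V_GS = 0.589 + 1.82 = 2.41 V.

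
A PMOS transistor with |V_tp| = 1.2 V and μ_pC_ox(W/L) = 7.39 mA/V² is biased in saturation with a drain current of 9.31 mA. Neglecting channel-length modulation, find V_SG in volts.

V_SG = 2.79 V

In saturation I_D = ½ k_p (V_SG − |V_tp|)², so V_SG − |V_tp| = √(2 I_D / k_p) = √(2 × 9.31 / 7.39) = 1.59 V.
V_SG = 1.2 + 1.59 = 2.79 V.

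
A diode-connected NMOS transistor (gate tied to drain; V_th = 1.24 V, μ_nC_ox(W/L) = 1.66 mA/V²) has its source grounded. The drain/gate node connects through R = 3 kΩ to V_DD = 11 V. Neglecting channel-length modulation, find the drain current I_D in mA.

With gate tied to drain, V_GS = V_DS ≥ V_GS − V_th, so the device is in saturation.
KCL at the drain: ½ k_n (V_GS − V_th)² = (V_DD − V_GS)/R.
Let x = V_GS − 1.24. Then 2.49 x² + x − 9.76 = 0, giving x = 1.79 V (positive root), so V_GS = 3.03 V.
I_D = (V_DD − V_GS)/R = (11 − 3.03) / 3 = 2.66 mA.

I_D = 2.66 mA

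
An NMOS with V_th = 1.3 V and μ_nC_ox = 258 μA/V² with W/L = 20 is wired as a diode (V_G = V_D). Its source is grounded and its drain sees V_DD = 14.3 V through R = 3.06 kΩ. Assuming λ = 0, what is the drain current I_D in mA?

With gate tied to drain, V_GS = V_DS ≥ V_GS − V_th, so the device is in saturation.
k_n = μ_nC_ox · (W/L) = 5.16 mA/V².
KCL at the drain: ½ k_n (V_GS − V_th)² = (V_DD − V_GS)/R.
Let x = V_GS − 1.3. Then 7.89 x² + x − 13 = 0, giving x = 1.22 V (positive root), so V_GS = 2.52 V.
I_D = (V_DD − V_GS)/R = (14.3 − 2.52) / 3.06 = 3.85 mA.

I_D = 3.85 mA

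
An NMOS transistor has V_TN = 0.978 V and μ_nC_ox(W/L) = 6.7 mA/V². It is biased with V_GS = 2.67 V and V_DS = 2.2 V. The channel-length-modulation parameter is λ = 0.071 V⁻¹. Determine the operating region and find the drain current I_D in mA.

Saturation; I_D = 11.1 mA

V_ov = V_GS − V_TN = 2.67 − 0.978 = 1.69 V.
Since V_DS = 2.2 V ≥ V_ov = 1.69 V, the device is in saturation.
I_D = ½ k_n V_ov² (1 + λ V_DS) = 0.5 × 6.7 × 1.69² × (1 + 0.071 × 2.2) = 11.1 mA.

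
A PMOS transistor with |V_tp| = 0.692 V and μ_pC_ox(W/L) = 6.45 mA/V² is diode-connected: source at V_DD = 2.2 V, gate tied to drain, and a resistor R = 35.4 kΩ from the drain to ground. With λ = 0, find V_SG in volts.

V_SG = 0.803 V

With gate tied to drain, V_SG = V_SD ≥ V_SG − |V_tp|, so the device is in saturation.
KCL at the drain: ½ k_p (V_SG − |V_tp|)² = (V_DD − V_SG)/R.
Let x = V_SG − 0.692. Then 114 x² + x − 1.508 = 0, giving x = 0.111 V (positive root), so V_SG = 0.803 V.
I_D = (V_DD − V_SG)/R = (2.2 − 0.803) / 35.4 = 0.0395 mA.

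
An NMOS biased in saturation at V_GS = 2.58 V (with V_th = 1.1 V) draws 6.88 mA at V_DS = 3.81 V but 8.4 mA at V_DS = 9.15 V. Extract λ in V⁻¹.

λ = 0.0491 V⁻¹

With V_GS fixed, I_D ∝ (1 + λ V_DS) in saturation, so I_D2/I_D1 = (1 + λ V_DS2)/(1 + λ V_DS1).
8.4/6.88 = 1.221 = (1 + 9.15 λ)/(1 + 3.81 λ).
Solving: λ (I_D1 V_DS2 − I_D2 V_DS1) = I_D2 − I_D1, so λ = (8.4 − 6.88) / (6.88 × 9.15 − 8.4 × 3.81) = 1.52 / 30.9 = 0.0491 V⁻¹.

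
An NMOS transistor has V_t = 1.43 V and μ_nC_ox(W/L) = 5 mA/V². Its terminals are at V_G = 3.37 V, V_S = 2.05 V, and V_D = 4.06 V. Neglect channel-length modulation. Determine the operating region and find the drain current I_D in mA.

V_GS = V_G − V_S = 3.37 − 2.05 = 1.32 V; V_DS = V_D − V_S = 4.06 − 2.05 = 2.01 V.
V_GS = 1.32 V < V_t = 1.43 V, so the transistor is in cutoff.

Cutoff; I_D = 0 mA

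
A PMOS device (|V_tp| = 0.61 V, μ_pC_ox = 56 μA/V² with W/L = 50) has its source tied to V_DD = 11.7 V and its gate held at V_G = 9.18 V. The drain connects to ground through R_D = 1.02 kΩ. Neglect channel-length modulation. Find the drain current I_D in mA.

I_D = 5.11 mA

V_SG = V_DD − V_G = 11.7 − 9.18 = 2.52 V, so V_ov = 2.52 − 0.61 = 1.91 V.
k_p = μ_pC_ox · (W/L) = 2.8 mA/V².
Assume saturation: I_D = ½ k_p V_ov² = 0.5 × 2.8 × 1.91² = 5.11 mA, giving V_SD = V_DD − I_D R_D = 11.7 − 5.11 × 1.02 = 6.49 V.
V_SD = 6.49 V ≥ V_ov = 1.91 V, confirming saturation.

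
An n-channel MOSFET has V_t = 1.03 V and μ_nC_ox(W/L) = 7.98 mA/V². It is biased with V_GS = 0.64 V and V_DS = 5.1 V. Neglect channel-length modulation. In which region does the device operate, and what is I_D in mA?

Cutoff; I_D = 0 mA

V_GS = 0.64 V < V_t = 1.03 V, so the transistor is in cutoff.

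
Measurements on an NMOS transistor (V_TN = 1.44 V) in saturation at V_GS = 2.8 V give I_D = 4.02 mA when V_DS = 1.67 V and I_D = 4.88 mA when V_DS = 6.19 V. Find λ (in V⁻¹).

λ = 0.0514 V⁻¹

With V_GS fixed, I_D ∝ (1 + λ V_DS) in saturation, so I_D2/I_D1 = (1 + λ V_DS2)/(1 + λ V_DS1).
4.88/4.02 = 1.214 = (1 + 6.19 λ)/(1 + 1.67 λ).
Solving: λ (I_D1 V_DS2 − I_D2 V_DS1) = I_D2 − I_D1, so λ = (4.88 − 4.02) / (4.02 × 6.19 − 4.88 × 1.67) = 0.86 / 16.7 = 0.0514 V⁻¹.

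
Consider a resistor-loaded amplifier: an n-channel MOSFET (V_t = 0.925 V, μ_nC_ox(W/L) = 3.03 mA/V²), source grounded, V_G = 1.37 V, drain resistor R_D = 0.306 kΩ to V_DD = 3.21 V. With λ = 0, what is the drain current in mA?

I_D = 0.300 mA

V_GS = V_G = 1.37 V, so V_ov = 1.37 − 0.925 = 0.445 V.
Assume saturation: I_D = ½ k_n V_ov² = 0.5 × 3.03 × 0.445² = 0.3 mA, giving V_DS = V_DD − I_D R_D = 3.21 − 0.3 × 0.306 = 3.12 V.
V_DS = 3.12 V ≥ V_ov = 0.445 V, confirming saturation.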